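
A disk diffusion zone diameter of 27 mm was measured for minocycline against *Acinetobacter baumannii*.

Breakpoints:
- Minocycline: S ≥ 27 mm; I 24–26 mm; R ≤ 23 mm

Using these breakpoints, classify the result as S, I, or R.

Minocycline: 27 mm is ≥ 27 mm → susceptible

S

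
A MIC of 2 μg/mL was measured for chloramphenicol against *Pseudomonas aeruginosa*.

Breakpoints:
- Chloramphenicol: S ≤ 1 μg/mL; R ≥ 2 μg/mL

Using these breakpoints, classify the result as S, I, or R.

Chloramphenicol (2 μg/mL) ≥ 2 μg/mL ⇒ Resistant

Resistant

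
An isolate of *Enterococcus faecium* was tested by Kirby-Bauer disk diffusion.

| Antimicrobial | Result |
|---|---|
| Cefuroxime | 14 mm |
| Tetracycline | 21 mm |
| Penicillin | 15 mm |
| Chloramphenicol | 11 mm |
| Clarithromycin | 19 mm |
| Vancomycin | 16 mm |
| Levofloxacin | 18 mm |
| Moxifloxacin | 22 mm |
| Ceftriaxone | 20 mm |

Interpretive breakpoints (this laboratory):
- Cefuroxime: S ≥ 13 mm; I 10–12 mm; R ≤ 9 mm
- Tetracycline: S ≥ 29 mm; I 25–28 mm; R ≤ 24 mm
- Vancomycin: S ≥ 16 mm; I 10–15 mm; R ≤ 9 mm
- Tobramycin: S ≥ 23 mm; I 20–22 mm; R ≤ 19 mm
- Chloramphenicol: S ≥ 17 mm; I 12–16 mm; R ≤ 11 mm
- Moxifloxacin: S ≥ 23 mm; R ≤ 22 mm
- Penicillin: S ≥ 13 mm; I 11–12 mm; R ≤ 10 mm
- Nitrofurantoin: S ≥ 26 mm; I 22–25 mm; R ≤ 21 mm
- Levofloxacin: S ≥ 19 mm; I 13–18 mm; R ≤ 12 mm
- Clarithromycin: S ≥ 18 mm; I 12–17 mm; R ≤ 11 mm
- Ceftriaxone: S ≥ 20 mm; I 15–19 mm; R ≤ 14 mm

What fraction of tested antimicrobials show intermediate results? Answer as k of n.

1 of 9

Cefuroxime 14 mm: ≥ 13 mm ⇒ susceptible
Tetracycline (21 mm) ≤ 24 mm — R
Penicillin (15 mm) ≥ 13 mm ⇒ susceptible
Chloramphenicol 11 mm: ≤ 11 mm ⇒ Resistant
Clarithromycin 19 mm: ≥ 18 mm — susceptible
Vancomycin: 16 mm is ≥ 16 mm ⇒ Susceptible
Levofloxacin: 18 mm is in 13–18 mm ⇒ Intermediate
Moxifloxacin (22 mm) ≤ 22 mm → Resistant
Ceftriaxone: 20 mm is ≥ 20 mm — susceptible
Intermediate: 1/9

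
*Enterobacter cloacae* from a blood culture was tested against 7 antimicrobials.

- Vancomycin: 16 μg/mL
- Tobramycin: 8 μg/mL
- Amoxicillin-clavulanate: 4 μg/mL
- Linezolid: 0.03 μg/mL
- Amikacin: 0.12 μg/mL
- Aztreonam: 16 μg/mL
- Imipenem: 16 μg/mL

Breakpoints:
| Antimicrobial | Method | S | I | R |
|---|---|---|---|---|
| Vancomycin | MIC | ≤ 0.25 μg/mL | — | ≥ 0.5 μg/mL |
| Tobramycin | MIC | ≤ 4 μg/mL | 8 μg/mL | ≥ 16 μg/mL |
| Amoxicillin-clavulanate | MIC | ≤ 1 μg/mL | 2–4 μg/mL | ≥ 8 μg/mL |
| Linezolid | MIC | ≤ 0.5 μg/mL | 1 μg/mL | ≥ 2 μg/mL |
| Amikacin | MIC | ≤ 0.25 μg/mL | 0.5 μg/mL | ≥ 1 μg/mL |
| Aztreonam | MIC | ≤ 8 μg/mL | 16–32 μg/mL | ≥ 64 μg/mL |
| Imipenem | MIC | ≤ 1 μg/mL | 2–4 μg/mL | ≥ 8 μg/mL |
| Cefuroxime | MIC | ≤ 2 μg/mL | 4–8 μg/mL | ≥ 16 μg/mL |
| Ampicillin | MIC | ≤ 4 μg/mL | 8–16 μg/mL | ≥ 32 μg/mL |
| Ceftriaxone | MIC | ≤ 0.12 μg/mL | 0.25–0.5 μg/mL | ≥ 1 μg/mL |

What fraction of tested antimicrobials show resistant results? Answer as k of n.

Vancomycin: 16 μg/mL is ≥ 0.5 μg/mL → resistant
Tobramycin 8 μg/mL: = 8 μg/mL ⇒ I
Amoxicillin-clavulanate (4 μg/mL) in 2–4 μg/mL ⇒ I
Linezolid 0.03 μg/mL: ≤ 0.5 μg/mL — Susceptible
Amikacin (0.12 μg/mL) ≤ 0.25 μg/mL — susceptible
Aztreonam (16 μg/mL) in 16–32 μg/mL → I
Imipenem 16 μg/mL: ≥ 8 μg/mL — R
Resistant: 2/7

2 of 7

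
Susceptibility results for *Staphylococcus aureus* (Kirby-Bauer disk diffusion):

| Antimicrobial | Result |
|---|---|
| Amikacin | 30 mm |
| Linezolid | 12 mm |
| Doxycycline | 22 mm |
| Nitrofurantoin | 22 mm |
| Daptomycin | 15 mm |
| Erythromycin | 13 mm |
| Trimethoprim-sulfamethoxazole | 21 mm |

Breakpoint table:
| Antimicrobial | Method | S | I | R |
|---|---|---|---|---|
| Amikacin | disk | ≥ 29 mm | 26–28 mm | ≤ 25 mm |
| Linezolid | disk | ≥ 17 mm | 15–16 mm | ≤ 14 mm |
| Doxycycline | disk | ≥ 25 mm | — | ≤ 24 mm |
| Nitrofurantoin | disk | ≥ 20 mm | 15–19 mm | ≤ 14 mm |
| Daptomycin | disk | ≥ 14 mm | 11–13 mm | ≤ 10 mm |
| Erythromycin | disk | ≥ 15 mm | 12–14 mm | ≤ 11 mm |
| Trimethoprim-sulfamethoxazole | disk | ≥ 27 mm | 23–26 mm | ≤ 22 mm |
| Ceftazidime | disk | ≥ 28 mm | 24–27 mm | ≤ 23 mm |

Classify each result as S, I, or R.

Amikacin (30 mm) ≥ 29 mm → susceptible
Linezolid 12 mm: ≤ 14 mm ⇒ resistant
Doxycycline: 22 mm is ≤ 24 mm ⇒ Resistant
Nitrofurantoin 22 mm: ≥ 20 mm — Susceptible
Daptomycin (15 mm) ≥ 14 mm → Susceptible
Erythromycin: 13 mm is in 12–14 mm — intermediate
Trimethoprim-sulfamethoxazole 21 mm: ≤ 22 mm — resistant

S, R, R, S, S, I, R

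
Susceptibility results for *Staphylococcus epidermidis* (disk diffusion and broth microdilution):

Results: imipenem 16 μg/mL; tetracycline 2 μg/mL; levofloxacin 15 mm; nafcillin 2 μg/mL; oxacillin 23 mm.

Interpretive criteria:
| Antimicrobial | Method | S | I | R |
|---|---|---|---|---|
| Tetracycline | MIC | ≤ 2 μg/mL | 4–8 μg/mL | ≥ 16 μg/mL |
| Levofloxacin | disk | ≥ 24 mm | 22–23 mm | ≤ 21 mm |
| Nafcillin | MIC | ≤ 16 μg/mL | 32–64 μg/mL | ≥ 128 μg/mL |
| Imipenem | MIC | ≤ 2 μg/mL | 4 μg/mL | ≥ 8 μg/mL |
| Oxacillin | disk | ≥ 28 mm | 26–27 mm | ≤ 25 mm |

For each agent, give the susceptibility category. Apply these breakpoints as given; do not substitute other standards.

Imipenem 16 μg/mL: ≥ 8 μg/mL — resistant
Tetracycline 2 μg/mL: ≤ 2 μg/mL ⇒ Susceptible
Levofloxacin (15 mm) ≤ 21 mm → Resistant
Nafcillin 2 μg/mL: ≤ 16 μg/mL → Susceptible
Oxacillin (23 mm) ≤ 25 mm → resistant

R, S, R, S, R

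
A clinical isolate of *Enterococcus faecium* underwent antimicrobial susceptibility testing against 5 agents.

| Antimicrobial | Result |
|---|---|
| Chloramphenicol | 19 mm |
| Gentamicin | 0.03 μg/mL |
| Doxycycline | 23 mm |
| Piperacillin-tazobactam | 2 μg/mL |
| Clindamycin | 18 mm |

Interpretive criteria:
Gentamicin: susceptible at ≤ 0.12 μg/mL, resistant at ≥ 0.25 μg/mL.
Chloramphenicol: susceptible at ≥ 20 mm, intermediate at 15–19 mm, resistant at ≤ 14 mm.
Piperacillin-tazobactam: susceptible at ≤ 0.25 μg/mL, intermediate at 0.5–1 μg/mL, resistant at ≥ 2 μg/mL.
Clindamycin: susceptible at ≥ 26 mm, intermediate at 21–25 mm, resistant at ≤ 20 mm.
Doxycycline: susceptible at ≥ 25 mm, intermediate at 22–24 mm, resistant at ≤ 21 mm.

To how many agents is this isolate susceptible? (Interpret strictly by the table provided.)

1

Chloramphenicol (19 mm) in 15–19 mm — intermediate
Gentamicin: 0.03 μg/mL is ≤ 0.12 μg/mL ⇒ susceptible
Doxycycline (23 mm) in 22–24 mm — I
Piperacillin-tazobactam (2 μg/mL) ≥ 2 μg/mL — resistant
Clindamycin 18 mm: ≤ 20 mm — R
Susceptible: 1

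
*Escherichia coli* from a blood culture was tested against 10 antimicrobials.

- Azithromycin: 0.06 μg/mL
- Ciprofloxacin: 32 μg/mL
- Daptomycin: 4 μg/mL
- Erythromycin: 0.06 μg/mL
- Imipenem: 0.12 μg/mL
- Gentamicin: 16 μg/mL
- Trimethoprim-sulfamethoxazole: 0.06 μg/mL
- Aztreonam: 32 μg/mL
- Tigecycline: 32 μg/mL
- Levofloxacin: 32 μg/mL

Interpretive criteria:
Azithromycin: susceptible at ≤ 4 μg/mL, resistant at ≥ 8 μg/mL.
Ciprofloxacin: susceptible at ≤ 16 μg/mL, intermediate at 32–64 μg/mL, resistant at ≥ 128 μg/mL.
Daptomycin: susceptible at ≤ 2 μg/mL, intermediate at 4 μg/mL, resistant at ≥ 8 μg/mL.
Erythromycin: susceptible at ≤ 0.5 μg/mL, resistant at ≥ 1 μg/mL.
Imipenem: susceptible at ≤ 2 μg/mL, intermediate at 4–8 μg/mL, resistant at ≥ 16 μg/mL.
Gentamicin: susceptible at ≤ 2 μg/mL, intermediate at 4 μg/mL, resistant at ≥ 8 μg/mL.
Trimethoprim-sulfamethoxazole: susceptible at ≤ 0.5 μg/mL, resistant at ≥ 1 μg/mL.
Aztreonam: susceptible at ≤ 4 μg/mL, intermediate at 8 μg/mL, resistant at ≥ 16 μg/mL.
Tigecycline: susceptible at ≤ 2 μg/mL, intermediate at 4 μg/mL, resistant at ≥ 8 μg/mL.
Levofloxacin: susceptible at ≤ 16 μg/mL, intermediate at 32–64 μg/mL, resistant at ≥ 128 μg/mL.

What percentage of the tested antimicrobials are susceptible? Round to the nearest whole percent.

Azithromycin (0.06 μg/mL) ≤ 4 μg/mL → Susceptible
Ciprofloxacin (32 μg/mL) in 32–64 μg/mL ⇒ Intermediate
Daptomycin: 4 μg/mL is = 4 μg/mL → intermediate
Erythromycin: 0.06 μg/mL is ≤ 0.5 μg/mL ⇒ Susceptible
Imipenem 0.12 μg/mL: ≤ 2 μg/mL → susceptible
Gentamicin 16 μg/mL: ≥ 8 μg/mL ⇒ R
Trimethoprim-sulfamethoxazole 0.06 μg/mL: ≤ 0.5 μg/mL — susceptible
Aztreonam 32 μg/mL: ≥ 16 μg/mL — resistant
Tigecycline: 32 μg/mL is ≥ 8 μg/mL → R
Levofloxacin: 32 μg/mL is in 32–64 μg/mL — intermediate
Susceptible: 4/10

40%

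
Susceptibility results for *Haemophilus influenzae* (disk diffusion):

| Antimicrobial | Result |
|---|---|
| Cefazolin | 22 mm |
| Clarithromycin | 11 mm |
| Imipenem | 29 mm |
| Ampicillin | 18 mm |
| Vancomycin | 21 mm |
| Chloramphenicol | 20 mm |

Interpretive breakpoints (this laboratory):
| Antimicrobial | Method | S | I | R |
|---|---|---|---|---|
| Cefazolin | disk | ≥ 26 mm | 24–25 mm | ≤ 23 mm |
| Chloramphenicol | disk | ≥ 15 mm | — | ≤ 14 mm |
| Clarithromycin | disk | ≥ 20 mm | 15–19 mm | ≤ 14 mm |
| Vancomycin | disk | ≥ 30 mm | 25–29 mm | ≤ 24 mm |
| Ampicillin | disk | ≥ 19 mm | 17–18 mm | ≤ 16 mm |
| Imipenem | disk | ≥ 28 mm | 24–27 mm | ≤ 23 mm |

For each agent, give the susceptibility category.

R, R, S, I, R, S

Cefazolin: 22 mm is ≤ 23 mm — resistant
Clarithromycin 11 mm: ≤ 14 mm — R
Imipenem (29 mm) ≥ 28 mm ⇒ susceptible
Ampicillin 18 mm: in 17–18 mm — Intermediate
Vancomycin: 21 mm is ≤ 24 mm → resistant
Chloramphenicol (20 mm) ≥ 15 mm → S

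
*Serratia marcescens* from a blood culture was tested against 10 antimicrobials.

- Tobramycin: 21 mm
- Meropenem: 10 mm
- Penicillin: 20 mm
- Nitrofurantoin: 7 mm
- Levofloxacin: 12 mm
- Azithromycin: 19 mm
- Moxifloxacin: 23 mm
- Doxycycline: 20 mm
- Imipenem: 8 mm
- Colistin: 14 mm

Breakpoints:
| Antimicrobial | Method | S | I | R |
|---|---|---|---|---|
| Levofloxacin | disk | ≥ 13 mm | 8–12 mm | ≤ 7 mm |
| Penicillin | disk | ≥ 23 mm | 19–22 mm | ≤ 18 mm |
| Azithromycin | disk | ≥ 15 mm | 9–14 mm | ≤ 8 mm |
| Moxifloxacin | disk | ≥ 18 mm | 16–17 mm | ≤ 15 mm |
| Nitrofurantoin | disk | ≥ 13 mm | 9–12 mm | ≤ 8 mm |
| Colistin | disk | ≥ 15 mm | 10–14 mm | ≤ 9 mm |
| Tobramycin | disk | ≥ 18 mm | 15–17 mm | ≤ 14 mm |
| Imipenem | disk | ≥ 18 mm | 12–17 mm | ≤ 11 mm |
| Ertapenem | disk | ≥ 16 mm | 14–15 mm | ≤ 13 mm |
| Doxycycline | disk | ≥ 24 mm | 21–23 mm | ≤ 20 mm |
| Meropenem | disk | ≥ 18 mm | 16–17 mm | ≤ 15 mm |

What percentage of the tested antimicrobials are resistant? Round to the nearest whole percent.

Tobramycin: 21 mm is ≥ 18 mm — S
Meropenem: 10 mm is ≤ 15 mm → R
Penicillin: 20 mm is in 19–22 mm → intermediate
Nitrofurantoin: 7 mm is ≤ 8 mm — resistant
Levofloxacin: 12 mm is in 8–12 mm → intermediate
Azithromycin 19 mm: ≥ 15 mm — susceptible
Moxifloxacin: 23 mm is ≥ 18 mm — S
Doxycycline 20 mm: ≤ 20 mm ⇒ R
Imipenem 8 mm: ≤ 11 mm ⇒ Resistant
Colistin (14 mm) in 10–14 mm ⇒ Intermediate
Resistant: 4/10

40%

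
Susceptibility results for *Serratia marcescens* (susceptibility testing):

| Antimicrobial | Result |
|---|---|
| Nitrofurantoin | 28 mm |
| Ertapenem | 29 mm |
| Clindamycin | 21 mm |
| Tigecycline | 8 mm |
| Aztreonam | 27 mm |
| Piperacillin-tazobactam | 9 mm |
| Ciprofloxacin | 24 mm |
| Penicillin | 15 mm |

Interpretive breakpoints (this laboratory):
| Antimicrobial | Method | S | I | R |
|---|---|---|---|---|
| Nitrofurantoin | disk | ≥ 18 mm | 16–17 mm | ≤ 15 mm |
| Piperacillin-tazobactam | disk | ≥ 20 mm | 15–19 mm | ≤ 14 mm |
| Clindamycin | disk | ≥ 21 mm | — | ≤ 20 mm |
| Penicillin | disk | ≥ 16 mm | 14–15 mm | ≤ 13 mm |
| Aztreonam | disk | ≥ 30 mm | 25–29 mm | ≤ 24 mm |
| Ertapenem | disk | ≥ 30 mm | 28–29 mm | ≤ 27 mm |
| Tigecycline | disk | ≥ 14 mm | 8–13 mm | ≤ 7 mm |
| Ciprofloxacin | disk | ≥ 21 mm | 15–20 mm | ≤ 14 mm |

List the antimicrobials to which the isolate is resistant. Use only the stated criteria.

piperacillin-tazobactam

Nitrofurantoin: 28 mm is ≥ 18 mm → Susceptible
Ertapenem (29 mm) in 28–29 mm — I
Clindamycin 21 mm: ≥ 21 mm ⇒ Susceptible
Tigecycline 8 mm: in 8–13 mm ⇒ I
Aztreonam 27 mm: in 25–29 mm ⇒ intermediate
Piperacillin-tazobactam (9 mm) ≤ 14 mm → R
Ciprofloxacin: 24 mm is ≥ 21 mm → Susceptible
Penicillin 15 mm: in 14–15 mm — Intermediate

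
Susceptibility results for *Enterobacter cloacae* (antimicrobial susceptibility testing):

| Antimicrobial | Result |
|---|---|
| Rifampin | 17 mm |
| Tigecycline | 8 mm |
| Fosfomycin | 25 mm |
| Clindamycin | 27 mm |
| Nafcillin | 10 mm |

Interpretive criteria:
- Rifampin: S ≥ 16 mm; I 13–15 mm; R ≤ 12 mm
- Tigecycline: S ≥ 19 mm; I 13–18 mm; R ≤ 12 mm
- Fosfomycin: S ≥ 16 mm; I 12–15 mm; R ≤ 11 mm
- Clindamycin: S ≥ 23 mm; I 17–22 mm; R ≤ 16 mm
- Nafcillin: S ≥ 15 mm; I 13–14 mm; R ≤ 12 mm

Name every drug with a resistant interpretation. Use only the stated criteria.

Rifampin (17 mm) ≥ 16 mm ⇒ S
Tigecycline 8 mm: ≤ 12 mm — Resistant
Fosfomycin 25 mm: ≥ 16 mm ⇒ Susceptible
Clindamycin: 27 mm is ≥ 23 mm — S
Nafcillin 10 mm: ≤ 12 mm — Resistant

tigecycline, nafcillin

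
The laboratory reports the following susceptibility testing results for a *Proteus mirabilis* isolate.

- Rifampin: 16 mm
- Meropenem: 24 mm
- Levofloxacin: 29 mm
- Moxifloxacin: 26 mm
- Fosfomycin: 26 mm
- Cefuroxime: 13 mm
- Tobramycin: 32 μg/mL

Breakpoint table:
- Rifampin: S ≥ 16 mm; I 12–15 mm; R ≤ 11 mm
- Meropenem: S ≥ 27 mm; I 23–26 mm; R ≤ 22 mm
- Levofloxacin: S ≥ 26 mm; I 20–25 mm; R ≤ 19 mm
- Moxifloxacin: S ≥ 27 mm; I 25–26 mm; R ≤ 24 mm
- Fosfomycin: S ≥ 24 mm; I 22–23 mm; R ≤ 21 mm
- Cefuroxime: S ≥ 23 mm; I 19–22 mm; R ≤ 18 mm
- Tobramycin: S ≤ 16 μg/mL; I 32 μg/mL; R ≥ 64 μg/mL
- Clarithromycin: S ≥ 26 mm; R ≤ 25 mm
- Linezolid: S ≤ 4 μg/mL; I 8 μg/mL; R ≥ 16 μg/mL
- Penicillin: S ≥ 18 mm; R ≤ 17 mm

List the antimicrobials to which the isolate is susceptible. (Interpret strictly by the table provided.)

rifampin, levofloxacin, fosfomycin

Rifampin (16 mm) ≥ 16 mm → susceptible
Meropenem (24 mm) in 23–26 mm → I
Levofloxacin (29 mm) ≥ 26 mm — susceptible
Moxifloxacin 26 mm: in 25–26 mm ⇒ Intermediate
Fosfomycin 26 mm: ≥ 24 mm — S
Cefuroxime 13 mm: ≤ 18 mm — Resistant
Tobramycin (32 μg/mL) = 32 μg/mL ⇒ I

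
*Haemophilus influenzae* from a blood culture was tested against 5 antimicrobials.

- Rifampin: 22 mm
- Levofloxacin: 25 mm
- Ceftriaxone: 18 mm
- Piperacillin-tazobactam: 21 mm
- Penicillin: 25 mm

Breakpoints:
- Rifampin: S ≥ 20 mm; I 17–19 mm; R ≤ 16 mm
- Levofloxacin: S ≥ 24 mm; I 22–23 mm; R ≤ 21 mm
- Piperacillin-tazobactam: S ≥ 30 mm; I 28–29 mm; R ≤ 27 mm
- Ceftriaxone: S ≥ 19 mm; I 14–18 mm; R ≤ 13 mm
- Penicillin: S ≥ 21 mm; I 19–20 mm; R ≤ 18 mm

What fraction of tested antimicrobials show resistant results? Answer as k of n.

1 of 5

Rifampin (22 mm) ≥ 20 mm ⇒ S
Levofloxacin (25 mm) ≥ 24 mm → Susceptible
Ceftriaxone: 18 mm is in 14–18 mm → I
Piperacillin-tazobactam: 21 mm is ≤ 27 mm — resistant
Penicillin 25 mm: ≥ 21 mm ⇒ Susceptible
Resistant: 1/5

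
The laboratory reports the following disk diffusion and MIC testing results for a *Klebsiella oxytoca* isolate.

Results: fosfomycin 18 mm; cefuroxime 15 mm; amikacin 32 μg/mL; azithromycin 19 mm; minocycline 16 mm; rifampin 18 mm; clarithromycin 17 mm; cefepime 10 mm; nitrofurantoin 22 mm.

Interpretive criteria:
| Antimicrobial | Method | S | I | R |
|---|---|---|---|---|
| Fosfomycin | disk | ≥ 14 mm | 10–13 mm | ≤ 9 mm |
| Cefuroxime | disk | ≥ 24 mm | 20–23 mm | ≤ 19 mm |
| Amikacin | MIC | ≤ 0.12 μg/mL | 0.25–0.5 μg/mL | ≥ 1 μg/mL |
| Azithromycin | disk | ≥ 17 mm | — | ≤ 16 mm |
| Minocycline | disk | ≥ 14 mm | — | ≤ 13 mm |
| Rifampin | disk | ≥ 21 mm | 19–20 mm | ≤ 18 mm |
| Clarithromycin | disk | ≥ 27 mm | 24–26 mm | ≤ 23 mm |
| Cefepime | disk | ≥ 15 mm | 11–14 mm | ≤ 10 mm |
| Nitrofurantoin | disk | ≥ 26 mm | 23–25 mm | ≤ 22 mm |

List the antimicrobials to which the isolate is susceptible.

fosfomycin, azithromycin, minocycline

Fosfomycin 18 mm: ≥ 14 mm → susceptible
Cefuroxime 15 mm: ≤ 19 mm ⇒ resistant
Amikacin (32 μg/mL) ≥ 1 μg/mL → Resistant
Azithromycin (19 mm) ≥ 17 mm ⇒ S
Minocycline 16 mm: ≥ 14 mm ⇒ susceptible
Rifampin: 18 mm is ≤ 18 mm → R
Clarithromycin (17 mm) ≤ 23 mm — Resistant
Cefepime: 10 mm is ≤ 10 mm — R
Nitrofurantoin 22 mm: ≤ 22 mm → R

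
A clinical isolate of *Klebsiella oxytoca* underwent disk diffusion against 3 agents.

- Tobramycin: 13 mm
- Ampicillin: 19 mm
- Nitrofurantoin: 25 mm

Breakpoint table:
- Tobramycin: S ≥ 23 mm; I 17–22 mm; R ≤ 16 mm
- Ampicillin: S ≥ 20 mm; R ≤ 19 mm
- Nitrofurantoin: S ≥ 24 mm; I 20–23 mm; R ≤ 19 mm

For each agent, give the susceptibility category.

R, R, S

Tobramycin 13 mm: ≤ 16 mm — resistant
Ampicillin 19 mm: ≤ 19 mm → Resistant
Nitrofurantoin: 25 mm is ≥ 24 mm ⇒ susceptible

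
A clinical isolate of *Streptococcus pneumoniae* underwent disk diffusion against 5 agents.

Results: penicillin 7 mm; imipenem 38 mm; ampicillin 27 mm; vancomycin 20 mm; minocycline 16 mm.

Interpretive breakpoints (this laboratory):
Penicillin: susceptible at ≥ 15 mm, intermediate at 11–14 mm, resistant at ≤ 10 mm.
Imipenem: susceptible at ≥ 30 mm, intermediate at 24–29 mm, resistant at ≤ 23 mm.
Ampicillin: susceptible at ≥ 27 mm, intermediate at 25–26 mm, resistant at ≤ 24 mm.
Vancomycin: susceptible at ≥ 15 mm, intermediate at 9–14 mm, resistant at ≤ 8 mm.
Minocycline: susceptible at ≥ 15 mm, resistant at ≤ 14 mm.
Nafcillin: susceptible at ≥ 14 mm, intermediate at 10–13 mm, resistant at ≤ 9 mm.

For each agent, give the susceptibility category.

Penicillin (7 mm) ≤ 10 mm → resistant
Imipenem 38 mm: ≥ 30 mm → susceptible
Ampicillin 27 mm: ≥ 27 mm ⇒ susceptible
Vancomycin 20 mm: ≥ 15 mm → susceptible
Minocycline: 16 mm is ≥ 15 mm → S

R, S, S, S, S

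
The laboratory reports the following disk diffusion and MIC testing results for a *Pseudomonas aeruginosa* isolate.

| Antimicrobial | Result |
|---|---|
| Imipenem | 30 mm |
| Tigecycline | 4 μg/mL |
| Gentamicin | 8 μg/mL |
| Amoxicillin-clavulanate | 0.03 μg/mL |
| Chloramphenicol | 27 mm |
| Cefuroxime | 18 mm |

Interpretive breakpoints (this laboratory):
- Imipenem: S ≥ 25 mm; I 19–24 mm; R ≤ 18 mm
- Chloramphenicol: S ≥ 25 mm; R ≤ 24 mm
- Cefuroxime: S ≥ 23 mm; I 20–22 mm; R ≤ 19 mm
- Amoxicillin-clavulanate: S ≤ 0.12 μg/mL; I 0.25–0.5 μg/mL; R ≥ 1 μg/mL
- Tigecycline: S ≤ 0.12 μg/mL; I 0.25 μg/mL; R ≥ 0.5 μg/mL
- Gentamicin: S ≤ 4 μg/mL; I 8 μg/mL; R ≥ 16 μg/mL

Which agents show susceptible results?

Imipenem (30 mm) ≥ 25 mm → susceptible
Tigecycline 4 μg/mL: ≥ 0.5 μg/mL → Resistant
Gentamicin 8 μg/mL: = 8 μg/mL → Intermediate
Amoxicillin-clavulanate (0.03 μg/mL) ≤ 0.12 μg/mL ⇒ susceptible
Chloramphenicol 27 mm: ≥ 25 mm → susceptible
Cefuroxime (18 mm) ≤ 19 mm → Resistant

imipenem, amoxicillin-clavulanate, chloramphenicol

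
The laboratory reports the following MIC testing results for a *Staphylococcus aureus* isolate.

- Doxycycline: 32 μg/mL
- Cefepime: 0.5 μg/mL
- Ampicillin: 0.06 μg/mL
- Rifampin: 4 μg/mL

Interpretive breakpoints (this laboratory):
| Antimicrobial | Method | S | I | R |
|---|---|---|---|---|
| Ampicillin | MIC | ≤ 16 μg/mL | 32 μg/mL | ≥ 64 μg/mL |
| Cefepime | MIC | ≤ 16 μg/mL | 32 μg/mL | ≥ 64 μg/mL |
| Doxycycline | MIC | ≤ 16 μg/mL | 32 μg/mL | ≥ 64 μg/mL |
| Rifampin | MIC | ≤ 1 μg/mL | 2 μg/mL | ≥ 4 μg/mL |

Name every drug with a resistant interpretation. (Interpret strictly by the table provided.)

rifampin

Doxycycline (32 μg/mL) = 32 μg/mL ⇒ I
Cefepime (0.5 μg/mL) ≤ 16 μg/mL → Susceptible
Ampicillin (0.06 μg/mL) ≤ 16 μg/mL → Susceptible
Rifampin 4 μg/mL: ≥ 4 μg/mL — resistant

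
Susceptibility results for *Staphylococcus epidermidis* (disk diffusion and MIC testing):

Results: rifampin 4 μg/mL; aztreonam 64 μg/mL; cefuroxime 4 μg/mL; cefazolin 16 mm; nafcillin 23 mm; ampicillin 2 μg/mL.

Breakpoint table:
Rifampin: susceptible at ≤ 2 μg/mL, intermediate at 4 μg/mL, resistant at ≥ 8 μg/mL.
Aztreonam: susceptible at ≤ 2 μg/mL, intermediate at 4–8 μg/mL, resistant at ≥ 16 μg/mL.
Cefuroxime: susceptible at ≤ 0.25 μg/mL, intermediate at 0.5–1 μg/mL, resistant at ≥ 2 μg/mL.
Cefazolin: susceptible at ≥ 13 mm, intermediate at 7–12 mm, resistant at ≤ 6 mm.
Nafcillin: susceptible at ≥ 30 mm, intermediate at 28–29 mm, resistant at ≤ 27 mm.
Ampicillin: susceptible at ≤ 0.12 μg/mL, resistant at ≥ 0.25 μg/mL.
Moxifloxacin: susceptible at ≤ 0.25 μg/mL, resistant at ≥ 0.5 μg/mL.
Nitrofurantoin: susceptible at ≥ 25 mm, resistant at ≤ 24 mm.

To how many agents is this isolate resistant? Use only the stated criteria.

4

Rifampin (4 μg/mL) = 4 μg/mL ⇒ I
Aztreonam 64 μg/mL: ≥ 16 μg/mL → R
Cefuroxime: 4 μg/mL is ≥ 2 μg/mL ⇒ Resistant
Cefazolin 16 mm: ≥ 13 mm ⇒ Susceptible
Nafcillin: 23 mm is ≤ 27 mm ⇒ R
Ampicillin (2 μg/mL) ≥ 0.25 μg/mL → Resistant
Resistant: 4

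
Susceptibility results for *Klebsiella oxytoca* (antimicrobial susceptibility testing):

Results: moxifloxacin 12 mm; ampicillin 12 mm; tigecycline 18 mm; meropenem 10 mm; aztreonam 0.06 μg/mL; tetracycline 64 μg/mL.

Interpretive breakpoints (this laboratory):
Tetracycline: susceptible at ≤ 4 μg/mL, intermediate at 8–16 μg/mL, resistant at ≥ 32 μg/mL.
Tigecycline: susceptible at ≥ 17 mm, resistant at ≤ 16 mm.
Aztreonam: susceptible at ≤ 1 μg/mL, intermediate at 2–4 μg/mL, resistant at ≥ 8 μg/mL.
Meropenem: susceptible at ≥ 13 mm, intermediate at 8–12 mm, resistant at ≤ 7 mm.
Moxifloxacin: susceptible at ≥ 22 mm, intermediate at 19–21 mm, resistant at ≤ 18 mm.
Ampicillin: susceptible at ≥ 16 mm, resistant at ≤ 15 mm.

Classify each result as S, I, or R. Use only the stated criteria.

R, R, S, I, S, R

Moxifloxacin 12 mm: ≤ 18 mm — R
Ampicillin (12 mm) ≤ 15 mm — R
Tigecycline (18 mm) ≥ 17 mm ⇒ Susceptible
Meropenem (10 mm) in 8–12 mm ⇒ I
Aztreonam 0.06 μg/mL: ≤ 1 μg/mL ⇒ susceptible
Tetracycline 64 μg/mL: ≥ 32 μg/mL ⇒ resistant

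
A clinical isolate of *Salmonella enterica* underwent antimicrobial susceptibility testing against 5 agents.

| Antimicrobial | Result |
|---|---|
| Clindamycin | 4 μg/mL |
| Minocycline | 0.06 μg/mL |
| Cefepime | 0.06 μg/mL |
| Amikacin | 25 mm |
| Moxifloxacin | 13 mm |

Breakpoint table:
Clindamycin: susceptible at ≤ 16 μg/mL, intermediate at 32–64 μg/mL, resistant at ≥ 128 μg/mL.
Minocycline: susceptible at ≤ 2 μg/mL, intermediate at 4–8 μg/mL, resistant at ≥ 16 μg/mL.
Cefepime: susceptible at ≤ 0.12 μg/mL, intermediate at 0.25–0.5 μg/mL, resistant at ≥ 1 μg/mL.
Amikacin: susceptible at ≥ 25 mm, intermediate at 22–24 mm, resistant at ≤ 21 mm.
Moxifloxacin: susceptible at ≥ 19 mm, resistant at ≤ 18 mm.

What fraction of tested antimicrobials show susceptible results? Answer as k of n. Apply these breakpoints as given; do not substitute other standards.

4 of 5

Clindamycin: 4 μg/mL is ≤ 16 μg/mL → susceptible
Minocycline: 0.06 μg/mL is ≤ 2 μg/mL → Susceptible
Cefepime (0.06 μg/mL) ≤ 0.12 μg/mL ⇒ susceptible
Amikacin 25 mm: ≥ 25 mm → Susceptible
Moxifloxacin (13 mm) ≤ 18 mm → resistant
Susceptible: 4/5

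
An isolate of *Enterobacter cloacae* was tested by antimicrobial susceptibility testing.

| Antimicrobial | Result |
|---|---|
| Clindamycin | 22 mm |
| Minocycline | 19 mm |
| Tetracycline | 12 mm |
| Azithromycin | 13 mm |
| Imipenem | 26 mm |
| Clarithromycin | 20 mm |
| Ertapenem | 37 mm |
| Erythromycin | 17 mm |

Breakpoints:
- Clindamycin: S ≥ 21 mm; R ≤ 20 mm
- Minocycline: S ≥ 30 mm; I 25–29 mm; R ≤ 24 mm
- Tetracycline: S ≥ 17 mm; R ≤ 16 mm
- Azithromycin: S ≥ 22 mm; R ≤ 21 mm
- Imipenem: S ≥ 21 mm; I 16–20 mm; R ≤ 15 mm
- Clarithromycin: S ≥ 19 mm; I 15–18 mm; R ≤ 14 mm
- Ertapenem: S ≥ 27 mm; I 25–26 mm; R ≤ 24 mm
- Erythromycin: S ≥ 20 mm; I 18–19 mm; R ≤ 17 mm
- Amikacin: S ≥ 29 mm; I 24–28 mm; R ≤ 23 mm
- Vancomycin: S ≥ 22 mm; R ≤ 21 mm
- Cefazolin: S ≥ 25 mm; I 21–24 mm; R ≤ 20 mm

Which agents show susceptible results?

Clindamycin (22 mm) ≥ 21 mm ⇒ S
Minocycline (19 mm) ≤ 24 mm → R
Tetracycline: 12 mm is ≤ 16 mm — resistant
Azithromycin (13 mm) ≤ 21 mm ⇒ R
Imipenem (26 mm) ≥ 21 mm — Susceptible
Clarithromycin 20 mm: ≥ 19 mm ⇒ susceptible
Ertapenem (37 mm) ≥ 27 mm ⇒ S
Erythromycin 17 mm: ≤ 17 mm ⇒ R

clindamycin, imipenem, clarithromycin, ertapenem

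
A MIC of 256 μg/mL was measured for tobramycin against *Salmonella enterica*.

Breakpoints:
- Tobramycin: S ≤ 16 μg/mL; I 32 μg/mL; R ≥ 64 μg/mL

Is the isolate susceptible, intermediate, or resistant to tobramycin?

Tobramycin: 256 μg/mL is ≥ 64 μg/mL → Resistant

R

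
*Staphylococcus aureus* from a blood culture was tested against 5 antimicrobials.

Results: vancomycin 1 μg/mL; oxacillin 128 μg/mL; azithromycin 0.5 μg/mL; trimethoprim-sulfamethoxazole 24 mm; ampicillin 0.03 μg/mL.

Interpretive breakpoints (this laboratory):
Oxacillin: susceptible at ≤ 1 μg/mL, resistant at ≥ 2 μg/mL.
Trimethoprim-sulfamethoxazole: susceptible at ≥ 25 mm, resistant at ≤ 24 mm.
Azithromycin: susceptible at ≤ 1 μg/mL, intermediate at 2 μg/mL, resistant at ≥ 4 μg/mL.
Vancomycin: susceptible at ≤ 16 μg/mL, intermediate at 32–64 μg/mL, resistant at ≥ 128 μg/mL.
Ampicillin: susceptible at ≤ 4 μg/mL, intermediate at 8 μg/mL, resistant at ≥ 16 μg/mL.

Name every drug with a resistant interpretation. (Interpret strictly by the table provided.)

oxacillin, trimethoprim-sulfamethoxazole

Vancomycin 1 μg/mL: ≤ 16 μg/mL → susceptible
Oxacillin (128 μg/mL) ≥ 2 μg/mL ⇒ resistant
Azithromycin 0.5 μg/mL: ≤ 1 μg/mL ⇒ S
Trimethoprim-sulfamethoxazole (24 mm) ≤ 24 mm → R
Ampicillin: 0.03 μg/mL is ≤ 4 μg/mL — susceptible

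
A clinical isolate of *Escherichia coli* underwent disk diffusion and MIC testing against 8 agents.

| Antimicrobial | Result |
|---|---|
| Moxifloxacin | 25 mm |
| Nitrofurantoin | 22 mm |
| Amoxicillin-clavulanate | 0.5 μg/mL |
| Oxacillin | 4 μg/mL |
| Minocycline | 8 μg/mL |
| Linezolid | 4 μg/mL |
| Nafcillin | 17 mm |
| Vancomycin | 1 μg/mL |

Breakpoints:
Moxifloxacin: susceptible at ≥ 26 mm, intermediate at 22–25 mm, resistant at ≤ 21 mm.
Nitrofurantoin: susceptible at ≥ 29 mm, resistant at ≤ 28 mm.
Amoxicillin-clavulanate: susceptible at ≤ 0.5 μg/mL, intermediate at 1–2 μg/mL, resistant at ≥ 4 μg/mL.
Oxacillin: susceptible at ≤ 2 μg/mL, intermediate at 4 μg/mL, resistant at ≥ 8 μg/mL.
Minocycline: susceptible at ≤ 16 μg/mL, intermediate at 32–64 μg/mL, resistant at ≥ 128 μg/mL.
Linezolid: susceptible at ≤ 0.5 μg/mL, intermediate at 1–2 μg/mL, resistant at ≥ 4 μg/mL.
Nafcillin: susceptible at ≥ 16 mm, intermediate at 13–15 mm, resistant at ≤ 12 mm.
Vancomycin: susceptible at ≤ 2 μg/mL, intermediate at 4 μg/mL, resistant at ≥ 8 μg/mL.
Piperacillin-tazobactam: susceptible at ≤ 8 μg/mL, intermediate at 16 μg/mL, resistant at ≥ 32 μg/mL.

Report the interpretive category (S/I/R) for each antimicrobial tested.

Moxifloxacin: 25 mm is in 22–25 mm ⇒ I
Nitrofurantoin 22 mm: ≤ 28 mm ⇒ Resistant
Amoxicillin-clavulanate: 0.5 μg/mL is ≤ 0.5 μg/mL → S
Oxacillin 4 μg/mL: = 4 μg/mL ⇒ Intermediate
Minocycline 8 μg/mL: ≤ 16 μg/mL — susceptible
Linezolid: 4 μg/mL is ≥ 4 μg/mL → Resistant
Nafcillin (17 mm) ≥ 16 mm ⇒ Susceptible
Vancomycin 1 μg/mL: ≤ 2 μg/mL ⇒ Susceptible

I, R, S, I, S, R, S, S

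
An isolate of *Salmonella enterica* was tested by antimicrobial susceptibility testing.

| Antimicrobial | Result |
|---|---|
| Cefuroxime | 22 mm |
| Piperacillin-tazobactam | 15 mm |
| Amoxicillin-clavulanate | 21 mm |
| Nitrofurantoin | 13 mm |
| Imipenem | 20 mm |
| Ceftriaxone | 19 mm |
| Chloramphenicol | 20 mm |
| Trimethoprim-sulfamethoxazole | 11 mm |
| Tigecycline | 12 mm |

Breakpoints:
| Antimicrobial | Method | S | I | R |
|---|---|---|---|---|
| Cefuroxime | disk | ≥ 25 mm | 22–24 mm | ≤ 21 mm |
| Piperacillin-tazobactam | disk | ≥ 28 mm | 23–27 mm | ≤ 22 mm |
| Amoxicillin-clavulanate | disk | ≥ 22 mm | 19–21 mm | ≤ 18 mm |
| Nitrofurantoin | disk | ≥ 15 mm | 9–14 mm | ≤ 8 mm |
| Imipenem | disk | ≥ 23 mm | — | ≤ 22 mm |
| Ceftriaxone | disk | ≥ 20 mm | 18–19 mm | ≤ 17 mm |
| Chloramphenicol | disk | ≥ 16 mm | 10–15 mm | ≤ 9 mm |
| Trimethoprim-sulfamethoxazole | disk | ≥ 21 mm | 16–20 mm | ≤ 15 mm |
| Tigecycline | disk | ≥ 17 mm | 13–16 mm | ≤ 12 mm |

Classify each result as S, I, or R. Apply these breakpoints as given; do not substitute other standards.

Cefuroxime: 22 mm is in 22–24 mm → intermediate
Piperacillin-tazobactam (15 mm) ≤ 22 mm — resistant
Amoxicillin-clavulanate: 21 mm is in 19–21 mm → intermediate
Nitrofurantoin: 13 mm is in 9–14 mm — I
Imipenem (20 mm) ≤ 22 mm → resistant
Ceftriaxone (19 mm) in 18–19 mm ⇒ I
Chloramphenicol 20 mm: ≥ 16 mm → Susceptible
Trimethoprim-sulfamethoxazole 11 mm: ≤ 15 mm ⇒ Resistant
Tigecycline (12 mm) ≤ 12 mm → Resistant

I, R, I, I, R, I, S, R, R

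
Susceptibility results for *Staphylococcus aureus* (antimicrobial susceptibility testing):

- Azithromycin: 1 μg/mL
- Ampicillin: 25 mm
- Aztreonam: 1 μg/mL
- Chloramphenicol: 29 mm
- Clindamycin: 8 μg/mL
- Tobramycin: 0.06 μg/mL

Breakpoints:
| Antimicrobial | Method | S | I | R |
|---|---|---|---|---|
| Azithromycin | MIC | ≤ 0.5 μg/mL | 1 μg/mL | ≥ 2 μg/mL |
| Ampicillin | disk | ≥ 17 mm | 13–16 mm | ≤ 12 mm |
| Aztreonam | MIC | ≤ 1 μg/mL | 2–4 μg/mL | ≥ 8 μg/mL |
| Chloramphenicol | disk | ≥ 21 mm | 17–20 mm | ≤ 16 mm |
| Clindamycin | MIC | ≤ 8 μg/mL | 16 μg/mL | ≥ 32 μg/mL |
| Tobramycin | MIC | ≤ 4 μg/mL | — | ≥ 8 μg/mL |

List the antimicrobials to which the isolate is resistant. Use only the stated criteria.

none

Azithromycin (1 μg/mL) = 1 μg/mL → intermediate
Ampicillin: 25 mm is ≥ 17 mm — S
Aztreonam (1 μg/mL) ≤ 1 μg/mL — Susceptible
Chloramphenicol 29 mm: ≥ 21 mm → Susceptible
Clindamycin 8 μg/mL: ≤ 8 μg/mL → susceptible
Tobramycin (0.06 μg/mL) ≤ 4 μg/mL ⇒ susceptible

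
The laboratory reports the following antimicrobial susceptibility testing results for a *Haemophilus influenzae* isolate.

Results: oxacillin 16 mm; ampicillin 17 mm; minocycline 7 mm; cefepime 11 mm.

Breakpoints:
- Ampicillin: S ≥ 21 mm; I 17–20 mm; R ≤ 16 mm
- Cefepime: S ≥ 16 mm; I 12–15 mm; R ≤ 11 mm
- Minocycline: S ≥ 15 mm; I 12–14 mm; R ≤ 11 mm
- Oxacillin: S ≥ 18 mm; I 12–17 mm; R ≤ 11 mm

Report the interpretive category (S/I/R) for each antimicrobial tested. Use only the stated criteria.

Oxacillin 16 mm: in 12–17 mm — Intermediate
Ampicillin (17 mm) in 17–20 mm — intermediate
Minocycline: 7 mm is ≤ 11 mm ⇒ Resistant
Cefepime: 11 mm is ≤ 11 mm ⇒ R

I, I, R, R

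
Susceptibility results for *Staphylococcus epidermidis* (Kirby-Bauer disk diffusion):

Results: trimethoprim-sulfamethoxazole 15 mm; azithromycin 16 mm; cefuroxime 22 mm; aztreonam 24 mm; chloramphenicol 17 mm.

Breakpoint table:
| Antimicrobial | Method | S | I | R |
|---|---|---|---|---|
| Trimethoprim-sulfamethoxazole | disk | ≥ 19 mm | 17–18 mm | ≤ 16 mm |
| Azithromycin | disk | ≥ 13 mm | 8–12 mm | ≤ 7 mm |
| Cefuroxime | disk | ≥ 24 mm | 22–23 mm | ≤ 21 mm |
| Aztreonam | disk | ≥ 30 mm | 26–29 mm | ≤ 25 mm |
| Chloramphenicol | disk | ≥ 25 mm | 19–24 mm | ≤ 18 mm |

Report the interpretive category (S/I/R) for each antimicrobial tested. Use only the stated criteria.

Trimethoprim-sulfamethoxazole 15 mm: ≤ 16 mm → resistant
Azithromycin (16 mm) ≥ 13 mm ⇒ S
Cefuroxime 22 mm: in 22–23 mm ⇒ intermediate
Aztreonam 24 mm: ≤ 25 mm → resistant
Chloramphenicol: 17 mm is ≤ 18 mm — resistant

R, S, I, R, R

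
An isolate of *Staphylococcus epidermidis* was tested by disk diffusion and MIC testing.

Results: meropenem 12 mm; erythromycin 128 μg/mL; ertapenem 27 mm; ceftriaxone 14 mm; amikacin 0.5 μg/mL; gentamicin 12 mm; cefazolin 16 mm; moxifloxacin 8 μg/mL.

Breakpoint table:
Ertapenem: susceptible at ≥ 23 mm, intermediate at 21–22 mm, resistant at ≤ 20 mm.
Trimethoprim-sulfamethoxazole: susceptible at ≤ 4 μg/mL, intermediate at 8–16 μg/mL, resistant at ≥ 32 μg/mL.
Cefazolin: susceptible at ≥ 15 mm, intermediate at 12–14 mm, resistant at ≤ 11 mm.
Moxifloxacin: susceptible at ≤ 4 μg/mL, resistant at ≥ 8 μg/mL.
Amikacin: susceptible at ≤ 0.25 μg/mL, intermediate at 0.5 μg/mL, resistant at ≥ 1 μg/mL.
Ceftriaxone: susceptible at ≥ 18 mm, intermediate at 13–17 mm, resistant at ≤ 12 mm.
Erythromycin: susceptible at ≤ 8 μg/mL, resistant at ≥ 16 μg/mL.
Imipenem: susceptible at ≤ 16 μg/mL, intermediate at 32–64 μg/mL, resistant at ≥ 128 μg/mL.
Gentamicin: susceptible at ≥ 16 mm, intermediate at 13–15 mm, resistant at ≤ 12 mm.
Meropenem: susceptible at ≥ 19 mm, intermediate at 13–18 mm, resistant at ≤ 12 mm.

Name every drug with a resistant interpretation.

meropenem, erythromycin, gentamicin, moxifloxacin

Meropenem: 12 mm is ≤ 12 mm ⇒ R
Erythromycin (128 μg/mL) ≥ 16 μg/mL ⇒ R
Ertapenem (27 mm) ≥ 23 mm → Susceptible
Ceftriaxone: 14 mm is in 13–17 mm ⇒ Intermediate
Amikacin (0.5 μg/mL) = 0.5 μg/mL ⇒ Intermediate
Gentamicin 12 mm: ≤ 12 mm — R
Cefazolin (16 mm) ≥ 15 mm ⇒ S
Moxifloxacin: 8 μg/mL is ≥ 8 μg/mL — Resistant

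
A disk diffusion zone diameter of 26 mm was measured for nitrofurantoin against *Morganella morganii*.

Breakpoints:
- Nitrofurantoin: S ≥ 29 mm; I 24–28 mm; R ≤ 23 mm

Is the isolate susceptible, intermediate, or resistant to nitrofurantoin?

Nitrofurantoin (26 mm) in 24–28 mm — intermediate

Intermediate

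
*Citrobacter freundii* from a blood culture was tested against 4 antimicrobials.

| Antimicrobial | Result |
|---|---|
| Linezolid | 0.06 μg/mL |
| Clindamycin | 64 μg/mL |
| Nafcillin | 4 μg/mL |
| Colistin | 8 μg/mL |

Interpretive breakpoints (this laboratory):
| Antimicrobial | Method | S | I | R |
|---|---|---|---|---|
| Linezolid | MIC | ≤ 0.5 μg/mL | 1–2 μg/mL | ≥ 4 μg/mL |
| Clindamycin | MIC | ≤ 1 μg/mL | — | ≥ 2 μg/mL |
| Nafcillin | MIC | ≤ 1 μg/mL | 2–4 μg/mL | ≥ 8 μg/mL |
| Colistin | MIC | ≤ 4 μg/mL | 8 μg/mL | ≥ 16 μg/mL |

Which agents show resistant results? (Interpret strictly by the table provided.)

clindamycin

Linezolid 0.06 μg/mL: ≤ 0.5 μg/mL → susceptible
Clindamycin 64 μg/mL: ≥ 2 μg/mL ⇒ resistant
Nafcillin (4 μg/mL) in 2–4 μg/mL — I
Colistin: 8 μg/mL is = 8 μg/mL → I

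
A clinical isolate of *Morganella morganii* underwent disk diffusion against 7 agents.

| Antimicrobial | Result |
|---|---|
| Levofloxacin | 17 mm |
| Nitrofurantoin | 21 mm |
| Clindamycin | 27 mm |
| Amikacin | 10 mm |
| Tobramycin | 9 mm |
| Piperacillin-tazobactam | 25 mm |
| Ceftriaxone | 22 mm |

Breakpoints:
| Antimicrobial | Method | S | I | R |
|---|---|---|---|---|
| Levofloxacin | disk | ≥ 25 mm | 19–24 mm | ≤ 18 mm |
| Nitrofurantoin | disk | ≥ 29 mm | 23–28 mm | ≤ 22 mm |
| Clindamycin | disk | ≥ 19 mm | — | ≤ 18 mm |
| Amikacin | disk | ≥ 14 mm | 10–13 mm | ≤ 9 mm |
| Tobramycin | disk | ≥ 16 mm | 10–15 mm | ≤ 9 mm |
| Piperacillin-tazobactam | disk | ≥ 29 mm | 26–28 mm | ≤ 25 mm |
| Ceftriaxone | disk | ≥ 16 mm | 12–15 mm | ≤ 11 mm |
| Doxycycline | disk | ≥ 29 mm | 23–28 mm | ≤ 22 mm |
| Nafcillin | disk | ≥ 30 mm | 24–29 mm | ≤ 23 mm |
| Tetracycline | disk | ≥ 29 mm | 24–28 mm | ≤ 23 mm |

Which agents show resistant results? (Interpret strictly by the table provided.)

levofloxacin, nitrofurantoin, tobramycin, piperacillin-tazobactam

Levofloxacin: 17 mm is ≤ 18 mm — Resistant
Nitrofurantoin (21 mm) ≤ 22 mm ⇒ resistant
Clindamycin 27 mm: ≥ 19 mm — susceptible
Amikacin: 10 mm is in 10–13 mm ⇒ intermediate
Tobramycin (9 mm) ≤ 9 mm — R
Piperacillin-tazobactam 25 mm: ≤ 25 mm → Resistant
Ceftriaxone 22 mm: ≥ 16 mm — susceptible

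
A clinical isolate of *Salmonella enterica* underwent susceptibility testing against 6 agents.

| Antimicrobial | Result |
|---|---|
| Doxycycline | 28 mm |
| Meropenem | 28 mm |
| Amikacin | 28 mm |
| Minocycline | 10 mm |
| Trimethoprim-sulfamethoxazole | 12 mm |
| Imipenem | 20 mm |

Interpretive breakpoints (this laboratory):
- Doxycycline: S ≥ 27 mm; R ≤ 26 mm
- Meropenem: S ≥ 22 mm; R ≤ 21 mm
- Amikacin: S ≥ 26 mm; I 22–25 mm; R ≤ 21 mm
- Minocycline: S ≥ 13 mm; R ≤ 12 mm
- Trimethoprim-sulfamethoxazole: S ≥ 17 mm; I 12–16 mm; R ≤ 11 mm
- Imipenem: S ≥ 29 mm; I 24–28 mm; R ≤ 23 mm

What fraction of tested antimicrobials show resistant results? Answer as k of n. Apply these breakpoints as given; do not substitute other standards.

Doxycycline (28 mm) ≥ 27 mm → Susceptible
Meropenem: 28 mm is ≥ 22 mm — susceptible
Amikacin: 28 mm is ≥ 26 mm → S
Minocycline: 10 mm is ≤ 12 mm — R
Trimethoprim-sulfamethoxazole (12 mm) in 12–16 mm ⇒ Intermediate
Imipenem: 20 mm is ≤ 23 mm — resistant
Resistant: 2/6

2 of 6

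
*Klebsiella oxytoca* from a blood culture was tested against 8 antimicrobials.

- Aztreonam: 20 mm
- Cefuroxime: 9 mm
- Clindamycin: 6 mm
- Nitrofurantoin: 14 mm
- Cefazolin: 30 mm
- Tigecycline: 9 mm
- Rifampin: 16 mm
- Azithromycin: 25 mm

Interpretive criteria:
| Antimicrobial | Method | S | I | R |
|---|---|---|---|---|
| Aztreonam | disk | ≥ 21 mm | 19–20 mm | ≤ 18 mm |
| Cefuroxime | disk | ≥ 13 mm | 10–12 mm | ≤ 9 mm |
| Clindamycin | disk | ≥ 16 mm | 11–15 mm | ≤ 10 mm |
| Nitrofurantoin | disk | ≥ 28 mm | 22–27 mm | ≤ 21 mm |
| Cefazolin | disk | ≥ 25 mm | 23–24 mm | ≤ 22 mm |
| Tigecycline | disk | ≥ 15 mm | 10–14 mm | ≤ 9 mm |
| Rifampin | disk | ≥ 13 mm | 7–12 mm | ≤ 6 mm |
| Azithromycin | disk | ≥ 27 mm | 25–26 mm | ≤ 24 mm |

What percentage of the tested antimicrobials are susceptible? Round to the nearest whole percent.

25%

Aztreonam: 20 mm is in 19–20 mm — intermediate
Cefuroxime: 9 mm is ≤ 9 mm — R
Clindamycin (6 mm) ≤ 10 mm ⇒ Resistant
Nitrofurantoin (14 mm) ≤ 21 mm → resistant
Cefazolin (30 mm) ≥ 25 mm ⇒ S
Tigecycline 9 mm: ≤ 9 mm → Resistant
Rifampin: 16 mm is ≥ 13 mm → Susceptible
Azithromycin (25 mm) in 25–26 mm → I
Susceptible: 2/8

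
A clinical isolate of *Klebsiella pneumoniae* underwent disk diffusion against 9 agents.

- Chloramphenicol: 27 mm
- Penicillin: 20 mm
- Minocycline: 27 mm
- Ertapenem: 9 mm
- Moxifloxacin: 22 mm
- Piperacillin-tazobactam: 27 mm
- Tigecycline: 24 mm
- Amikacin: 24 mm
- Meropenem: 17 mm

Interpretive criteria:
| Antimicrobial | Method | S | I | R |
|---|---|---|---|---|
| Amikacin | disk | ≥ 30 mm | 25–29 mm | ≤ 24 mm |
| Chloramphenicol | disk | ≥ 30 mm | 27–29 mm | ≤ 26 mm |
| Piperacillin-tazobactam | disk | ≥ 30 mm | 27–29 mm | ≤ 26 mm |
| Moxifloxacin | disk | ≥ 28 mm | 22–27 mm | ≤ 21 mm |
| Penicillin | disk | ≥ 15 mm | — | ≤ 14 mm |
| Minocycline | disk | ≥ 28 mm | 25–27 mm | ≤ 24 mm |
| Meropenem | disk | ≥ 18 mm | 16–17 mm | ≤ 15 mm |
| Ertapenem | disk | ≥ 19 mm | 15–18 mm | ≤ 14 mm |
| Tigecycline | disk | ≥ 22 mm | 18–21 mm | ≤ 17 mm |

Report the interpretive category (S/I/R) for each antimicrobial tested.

Chloramphenicol: 27 mm is in 27–29 mm ⇒ intermediate
Penicillin 20 mm: ≥ 15 mm — susceptible
Minocycline 27 mm: in 25–27 mm — intermediate
Ertapenem (9 mm) ≤ 14 mm ⇒ Resistant
Moxifloxacin: 22 mm is in 22–27 mm → Intermediate
Piperacillin-tazobactam: 27 mm is in 27–29 mm — I
Tigecycline (24 mm) ≥ 22 mm ⇒ S
Amikacin (24 mm) ≤ 24 mm — R
Meropenem (17 mm) in 16–17 mm → I

I, S, I, R, I, I, S, R, I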